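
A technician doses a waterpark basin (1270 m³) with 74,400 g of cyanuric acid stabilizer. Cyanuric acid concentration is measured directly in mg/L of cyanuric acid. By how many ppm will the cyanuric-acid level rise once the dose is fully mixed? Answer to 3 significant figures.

58.6 ppm

Volume: 1270 m³ = 1,270,000 L.
Rise: 74,400 g / 1,270,000 L × 1000 = 58.58 mg/L.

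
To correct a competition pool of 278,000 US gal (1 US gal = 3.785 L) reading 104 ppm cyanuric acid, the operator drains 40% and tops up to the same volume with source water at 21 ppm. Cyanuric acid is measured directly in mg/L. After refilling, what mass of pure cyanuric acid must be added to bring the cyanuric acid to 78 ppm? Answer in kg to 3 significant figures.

7.58 kg

Volume: 278,000 US gal × 3.785 L/gal = 1,052,230 L.
After draining 40% and refilling: 104 × 0.60 + 21 × 0.40 = 70.8 ppm.
Deficit to target: 78 − 70.8 = 7.2 mg/L.
Mass: 7.2 mg/L × 1,052,230 L = 7576 g cyanuric acid.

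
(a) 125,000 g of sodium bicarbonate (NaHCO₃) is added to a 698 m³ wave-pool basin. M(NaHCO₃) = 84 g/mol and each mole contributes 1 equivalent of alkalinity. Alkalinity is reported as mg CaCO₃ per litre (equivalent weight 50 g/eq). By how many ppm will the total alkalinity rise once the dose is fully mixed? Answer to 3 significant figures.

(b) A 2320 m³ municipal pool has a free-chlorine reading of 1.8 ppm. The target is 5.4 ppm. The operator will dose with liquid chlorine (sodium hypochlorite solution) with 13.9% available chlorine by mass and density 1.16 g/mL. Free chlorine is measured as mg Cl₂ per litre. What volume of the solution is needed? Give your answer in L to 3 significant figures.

(a) 107 ppm; (b) 51.8 L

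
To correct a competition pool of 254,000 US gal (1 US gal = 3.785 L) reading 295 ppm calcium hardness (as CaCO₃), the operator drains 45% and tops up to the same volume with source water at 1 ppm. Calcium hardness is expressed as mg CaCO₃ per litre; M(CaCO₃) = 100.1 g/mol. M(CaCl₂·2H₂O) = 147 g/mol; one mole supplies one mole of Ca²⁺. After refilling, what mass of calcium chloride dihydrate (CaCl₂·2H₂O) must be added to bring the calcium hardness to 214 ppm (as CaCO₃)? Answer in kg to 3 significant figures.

72.4 kg

Volume: 254,000 US gal × 3.785 L/gal = 961,390 L.
After draining 45% and refilling: 295 × 0.55 + 1 × 0.45 = 162.7 ppm.
Deficit to target: 214 − 162.7 = 51.3 mg/L.
As CaCO₃: 51.3 mg/L × 961,390 L = 49,320 g; ÷ 100.1 = 492.7 mol Ca²⁺.
Mass: 492.7 × 147 = 72,430 g.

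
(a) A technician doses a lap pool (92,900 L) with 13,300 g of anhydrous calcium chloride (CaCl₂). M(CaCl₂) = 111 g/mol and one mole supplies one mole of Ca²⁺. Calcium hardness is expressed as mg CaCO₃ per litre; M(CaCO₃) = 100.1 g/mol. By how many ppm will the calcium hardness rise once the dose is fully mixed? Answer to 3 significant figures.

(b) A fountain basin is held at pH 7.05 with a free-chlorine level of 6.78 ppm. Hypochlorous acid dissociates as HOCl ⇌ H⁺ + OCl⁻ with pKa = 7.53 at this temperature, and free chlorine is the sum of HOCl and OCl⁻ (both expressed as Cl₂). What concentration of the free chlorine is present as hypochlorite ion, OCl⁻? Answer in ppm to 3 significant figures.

(a) Moles of Ca²⁺: 13,300 g ÷ 111 g/mol = 119.8 mol.
(a) As CaCO₃: 119.8 mol × 100.1 g/mol = 11,990 g.
(a) Rise: 11,990 g / 92,900 L × 1000 = 129.1 mg/L.

(b) [OCl⁻]/[HOCl] = 10^(pH − pKa) = 10^(7.05 − 7.53) = 10^-0.48 = 0.3311.
(b) Fraction as HOCl = 1 / (1 + 0.3311) = 0.7512.
(b) OCl⁻ = (1 − 0.7512) × 6.78 ppm = 1.687 ppm.

(a) 129 ppm; (b) 1.69 ppm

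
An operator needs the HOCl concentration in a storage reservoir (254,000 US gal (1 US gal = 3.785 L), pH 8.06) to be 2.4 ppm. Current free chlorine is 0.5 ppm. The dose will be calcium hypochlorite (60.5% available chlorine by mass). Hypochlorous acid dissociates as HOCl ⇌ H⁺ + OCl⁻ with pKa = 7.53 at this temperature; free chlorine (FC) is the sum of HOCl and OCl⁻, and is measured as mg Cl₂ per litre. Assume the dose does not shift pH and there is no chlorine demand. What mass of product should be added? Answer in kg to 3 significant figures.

Volume: 254,000 US gal × 3.785 L/gal = 961,390 L.
[OCl⁻]/[HOCl] = 10^(pH − pKa) = 10^(8.06 − 7.53) = 3.388; fraction as HOCl = 1/(1 + 3.388) = 0.2279.
Free chlorine required for 2.4 ppm HOCl: 2.4 / 0.2279 = 10.53 ppm.
FC to add: 10.53 − 0.5 = 10.03 mg/L as Cl₂.
Cl₂ equivalent: 10.03 mg/L × 961,390 L = 9645 g.
Product at 60.5% available Cl: 9645 / 0.605 = 15,940 g.

15.9 kg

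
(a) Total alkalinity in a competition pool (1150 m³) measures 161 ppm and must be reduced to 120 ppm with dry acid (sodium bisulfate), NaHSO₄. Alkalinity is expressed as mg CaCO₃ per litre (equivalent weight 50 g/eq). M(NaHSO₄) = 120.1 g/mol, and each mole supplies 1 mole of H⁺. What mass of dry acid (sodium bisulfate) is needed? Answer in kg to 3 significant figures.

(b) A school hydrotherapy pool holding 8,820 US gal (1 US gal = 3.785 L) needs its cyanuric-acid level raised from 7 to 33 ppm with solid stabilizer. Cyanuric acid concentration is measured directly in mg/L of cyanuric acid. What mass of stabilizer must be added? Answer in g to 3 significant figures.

(a) 113 kg; (b) 868 g

(a) Volume: 1150 m³ = 1,150,000 L.
(a) Alkalinity to neutralize: (161 − 120) = 41 mg/L as CaCO₃ × 1,150,000 L = 47,150 g as CaCO₃.
(a) Equivalents of H⁺ required: 47,150 ÷ 50 g/eq = 943 eq = 943 mol NaHSO₄.
(a) Mass of NaHSO₄: 943 × 120.1 = 113,300 g.

(b) Volume: 8,820 US gal × 3.785 L/gal = 33,384 L.
(b) CYA to add: (33 − 7) = 26 mg/L × 33,384 L = 868 g cyanuric acid.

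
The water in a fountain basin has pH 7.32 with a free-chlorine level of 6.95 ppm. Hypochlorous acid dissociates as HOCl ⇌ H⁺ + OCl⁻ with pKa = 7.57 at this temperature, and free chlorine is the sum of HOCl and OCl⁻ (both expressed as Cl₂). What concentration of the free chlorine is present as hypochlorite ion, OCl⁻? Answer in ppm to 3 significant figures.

[OCl⁻]/[HOCl] = 10^(pH − pKa) = 10^(7.32 − 7.57) = 10^-0.25 = 0.5623.
Fraction as HOCl = 1 / (1 + 0.5623) = 0.6401.
OCl⁻ = (1 − 0.6401) × 6.95 ppm = 2.502 ppm.

2.50 ppm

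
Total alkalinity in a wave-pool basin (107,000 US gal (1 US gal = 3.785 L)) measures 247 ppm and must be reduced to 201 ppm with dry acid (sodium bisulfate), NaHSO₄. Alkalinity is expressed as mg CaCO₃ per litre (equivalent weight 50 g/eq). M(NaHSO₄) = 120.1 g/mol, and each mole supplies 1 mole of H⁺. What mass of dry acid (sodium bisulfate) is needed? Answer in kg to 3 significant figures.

Volume: 107,000 US gal × 3.785 L/gal = 404,995 L.
Alkalinity to neutralize: (247 − 201) = 46 mg/L as CaCO₃ × 404,995 L = 18,630 g as CaCO₃.
Equivalents of H⁺ required: 18,630 ÷ 50 g/eq = 372.6 eq = 372.6 mol NaHSO₄.
Mass of NaHSO₄: 372.6 × 120.1 = 44,750 g.

44.7 kg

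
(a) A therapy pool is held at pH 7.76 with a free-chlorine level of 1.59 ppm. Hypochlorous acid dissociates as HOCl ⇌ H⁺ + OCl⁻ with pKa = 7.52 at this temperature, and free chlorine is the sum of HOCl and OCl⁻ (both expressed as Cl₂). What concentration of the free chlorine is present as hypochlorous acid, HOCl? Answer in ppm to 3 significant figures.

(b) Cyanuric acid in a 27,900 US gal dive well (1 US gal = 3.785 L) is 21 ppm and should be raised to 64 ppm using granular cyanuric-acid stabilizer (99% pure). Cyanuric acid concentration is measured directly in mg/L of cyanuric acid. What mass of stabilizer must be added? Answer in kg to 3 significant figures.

(a) [OCl⁻]/[HOCl] = 10^(pH − pKa) = 10^(7.76 − 7.52) = 10^0.24 = 1.738.
(a) Fraction as HOCl = 1 / (1 + 1.738) = 0.3653.
(a) HOCl = 0.3653 × 1.59 ppm = 0.5808 ppm.

(b) Volume: 27,900 US gal × 3.785 L/gal = 105,602 L.
(b) CYA to add: (64 − 21) = 43 mg/L × 105,602 L = 4541 g cyanuric acid.
(b) At 99% purity: 4541 / 0.99 = 4587 g product.

(a) 0.581 ppm; (b) 4.59 kg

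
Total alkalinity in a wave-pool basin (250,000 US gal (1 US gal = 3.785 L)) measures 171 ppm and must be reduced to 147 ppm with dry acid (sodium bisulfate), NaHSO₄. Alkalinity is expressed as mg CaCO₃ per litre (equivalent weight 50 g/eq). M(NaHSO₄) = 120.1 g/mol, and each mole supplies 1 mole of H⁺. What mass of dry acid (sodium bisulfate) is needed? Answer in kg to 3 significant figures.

54.5 kg

Volume: 250,000 US gal × 3.785 L/gal = 946,250 L.
Alkalinity to neutralize: (171 − 147) = 24 mg/L as CaCO₃ × 946,250 L = 22,710 g as CaCO₃.
Equivalents of H⁺ required: 22,710 ÷ 50 g/eq = 454.2 eq = 454.2 mol NaHSO₄.
Mass of NaHSO₄: 454.2 × 120.1 = 54,550 g.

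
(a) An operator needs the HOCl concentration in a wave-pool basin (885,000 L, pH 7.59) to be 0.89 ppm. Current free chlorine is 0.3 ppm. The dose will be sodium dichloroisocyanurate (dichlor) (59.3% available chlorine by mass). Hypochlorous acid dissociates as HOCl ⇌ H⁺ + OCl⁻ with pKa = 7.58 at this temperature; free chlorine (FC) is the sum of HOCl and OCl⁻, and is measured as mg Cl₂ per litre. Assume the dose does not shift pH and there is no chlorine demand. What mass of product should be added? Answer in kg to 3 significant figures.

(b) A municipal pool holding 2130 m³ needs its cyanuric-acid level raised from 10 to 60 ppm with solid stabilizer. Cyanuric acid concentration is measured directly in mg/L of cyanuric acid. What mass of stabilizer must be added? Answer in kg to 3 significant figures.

(a) 2.24 kg; (b) 106 kg

(a) [OCl⁻]/[HOCl] = 10^(pH − pKa) = 10^(7.59 − 7.58) = 1.023; fraction as HOCl = 1/(1 + 1.023) = 0.4942.
(a) Free chlorine required for 0.89 ppm HOCl: 0.89 / 0.4942 = 1.801 ppm.
(a) FC to add: 1.801 − 0.3 = 1.501 mg/L as Cl₂.
(a) Cl₂ equivalent: 1.501 mg/L × 885,000 L = 1328 g.
(a) Product at 59.3% available Cl: 1328 / 0.593 = 2240 g.

(b) Volume: 2130 m³ = 2,130,000 L.
(b) CYA to add: (60 − 10) = 50 mg/L × 2,130,000 L = 106,500 g cyanuric acid.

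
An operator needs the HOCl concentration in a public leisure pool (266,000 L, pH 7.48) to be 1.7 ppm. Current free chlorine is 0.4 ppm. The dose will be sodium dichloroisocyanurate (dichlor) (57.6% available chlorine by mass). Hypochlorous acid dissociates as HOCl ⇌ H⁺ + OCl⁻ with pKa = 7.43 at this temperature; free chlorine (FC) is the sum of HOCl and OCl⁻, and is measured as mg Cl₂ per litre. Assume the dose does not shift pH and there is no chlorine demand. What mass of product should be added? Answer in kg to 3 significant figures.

1.48 kg

[OCl⁻]/[HOCl] = 10^(pH − pKa) = 10^(7.48 − 7.43) = 1.122; fraction as HOCl = 1/(1 + 1.122) = 0.4712.
Free chlorine required for 1.7 ppm HOCl: 1.7 / 0.4712 = 3.607 ppm.
FC to add: 3.607 − 0.4 = 3.207 mg/L as Cl₂.
Cl₂ equivalent: 3.207 mg/L × 266,000 L = 853.2 g.
Product at 57.6% available Cl: 853.2 / 0.576 = 1481 g.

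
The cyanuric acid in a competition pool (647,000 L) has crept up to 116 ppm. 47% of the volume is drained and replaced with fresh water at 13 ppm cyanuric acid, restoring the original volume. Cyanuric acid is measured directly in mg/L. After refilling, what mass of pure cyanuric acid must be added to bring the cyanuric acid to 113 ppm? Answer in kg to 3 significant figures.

After draining 47% and refilling: 116 × 0.53 + 13 × 0.47 = 67.59 ppm.
Deficit to target: 113 − 67.59 = 45.41 mg/L.
Mass: 45.41 mg/L × 647,000 L = 29,380 g cyanuric acid.

29.4 kg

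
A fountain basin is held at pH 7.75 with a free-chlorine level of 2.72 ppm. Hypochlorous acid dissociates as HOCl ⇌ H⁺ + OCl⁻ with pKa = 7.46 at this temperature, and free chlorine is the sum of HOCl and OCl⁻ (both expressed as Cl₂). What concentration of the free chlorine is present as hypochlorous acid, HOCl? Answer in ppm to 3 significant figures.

0.922 ppm

[OCl⁻]/[HOCl] = 10^(pH − pKa) = 10^(7.75 − 7.46) = 10^0.29 = 1.95.
Fraction as HOCl = 1 / (1 + 1.95) = 0.339.
HOCl = 0.339 × 2.72 ppm = 0.9221 ppm.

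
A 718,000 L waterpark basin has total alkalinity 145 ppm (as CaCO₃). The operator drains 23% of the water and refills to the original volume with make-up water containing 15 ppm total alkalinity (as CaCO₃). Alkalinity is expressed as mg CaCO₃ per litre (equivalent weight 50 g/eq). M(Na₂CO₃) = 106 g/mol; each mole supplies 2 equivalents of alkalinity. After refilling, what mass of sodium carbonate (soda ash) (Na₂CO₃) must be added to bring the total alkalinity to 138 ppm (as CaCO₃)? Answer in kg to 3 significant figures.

After draining 23% and refilling: 145 × 0.77 + 15 × 0.23 = 115.1 ppm.
Deficit to target: 138 − 115.1 = 22.9 mg/L.
As CaCO₃: 22.9 mg/L × 718,000 L = 16,440 g; ÷ 50 g/eq ÷ 2 = 164.4 mol Na₂CO₃.
Mass: 164.4 × 106 = 17,430 g.

17.4 kg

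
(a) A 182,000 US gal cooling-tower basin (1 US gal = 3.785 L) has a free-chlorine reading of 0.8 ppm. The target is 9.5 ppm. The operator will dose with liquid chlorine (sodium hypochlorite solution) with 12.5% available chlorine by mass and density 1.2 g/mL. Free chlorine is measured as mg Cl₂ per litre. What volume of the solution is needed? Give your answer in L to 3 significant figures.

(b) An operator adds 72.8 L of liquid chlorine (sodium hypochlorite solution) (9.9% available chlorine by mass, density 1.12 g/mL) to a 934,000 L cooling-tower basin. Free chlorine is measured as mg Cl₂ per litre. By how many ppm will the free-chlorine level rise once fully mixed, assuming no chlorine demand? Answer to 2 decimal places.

(a) Volume: 182,000 US gal × 3.785 L/gal = 688,870 L.
(a) Chlorine deficit: 9.5 − 0.8 = 8.7 ppm = 8.7 mg/L as Cl₂.
(a) Cl₂ equivalent needed: 8.7 mg/L × 688,870 L = 5,993,000 mg = 5993 g.
(a) Product at 12.5% available chlorine: 5993 / 0.125 = 47,950 g.
(a) Volume at density 1.2 g/mL: 47,950 g ÷ 1.2 g/mL = 39,950 mL.

(b) Mass of solution: 72.8 L × 1000 mL/L × 1.12 g/mL = 81,540 g.
(b) Available chlorine delivered: 81,540 g × 0.099 = 8072 g as Cl₂.
(b) Concentration rise: 8072 g / 934,000 L = 8.642 mg/L = 8.64 ppm.

(a) 40.0 L; (b) 8.64 ppm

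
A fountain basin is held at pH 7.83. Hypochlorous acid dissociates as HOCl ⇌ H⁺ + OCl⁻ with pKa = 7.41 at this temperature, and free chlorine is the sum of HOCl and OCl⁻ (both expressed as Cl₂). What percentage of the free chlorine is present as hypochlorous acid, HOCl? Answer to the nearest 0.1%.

27.5%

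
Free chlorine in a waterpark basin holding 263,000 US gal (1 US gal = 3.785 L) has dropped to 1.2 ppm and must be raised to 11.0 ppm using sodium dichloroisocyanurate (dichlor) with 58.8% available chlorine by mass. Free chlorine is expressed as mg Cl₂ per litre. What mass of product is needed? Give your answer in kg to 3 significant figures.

16.6 kg

Volume: 263,000 US gal × 3.785 L/gal = 995,455 L.
Chlorine deficit: 11.0 − 1.2 = 9.8 ppm = 9.8 mg/L as Cl₂.
Cl₂ equivalent needed: 9.8 mg/L × 995,455 L = 9,755,000 mg = 9755 g.
Product at 58.8% available chlorine: 9755 / 0.588 = 16,590 g.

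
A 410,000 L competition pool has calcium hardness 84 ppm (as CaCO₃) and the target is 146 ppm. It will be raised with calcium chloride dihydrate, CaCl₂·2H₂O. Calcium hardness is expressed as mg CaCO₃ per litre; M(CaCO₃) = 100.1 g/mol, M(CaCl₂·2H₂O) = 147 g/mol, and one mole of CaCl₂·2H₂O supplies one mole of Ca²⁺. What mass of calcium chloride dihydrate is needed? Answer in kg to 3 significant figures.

37.3 kg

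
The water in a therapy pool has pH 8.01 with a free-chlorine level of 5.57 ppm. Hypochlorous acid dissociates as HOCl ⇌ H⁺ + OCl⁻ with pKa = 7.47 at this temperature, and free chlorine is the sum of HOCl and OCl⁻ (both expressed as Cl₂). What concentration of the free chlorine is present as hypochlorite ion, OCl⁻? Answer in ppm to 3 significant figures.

[OCl⁻]/[HOCl] = 10^(pH − pKa) = 10^(8.01 − 7.47) = 10^0.54 = 3.467.
Fraction as HOCl = 1 / (1 + 3.467) = 0.2238.
OCl⁻ = (1 − 0.2238) × 5.57 ppm = 4.323 ppm.

4.32 ppm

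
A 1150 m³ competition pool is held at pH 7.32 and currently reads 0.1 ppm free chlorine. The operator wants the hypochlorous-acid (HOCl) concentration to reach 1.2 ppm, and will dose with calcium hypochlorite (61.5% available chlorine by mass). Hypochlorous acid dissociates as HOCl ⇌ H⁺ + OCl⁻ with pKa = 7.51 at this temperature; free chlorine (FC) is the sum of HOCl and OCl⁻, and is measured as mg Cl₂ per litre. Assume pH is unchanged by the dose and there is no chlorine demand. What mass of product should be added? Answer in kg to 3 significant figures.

Volume: 1150 m³ = 1,150,000 L.
[OCl⁻]/[HOCl] = 10^(pH − pKa) = 10^(7.32 − 7.51) = 0.6457; fraction as HOCl = 1/(1 + 0.6457) = 0.6077.
Free chlorine required for 1.2 ppm HOCl: 1.2 / 0.6077 = 1.975 ppm.
FC to add: 1.975 − 0.1 = 1.875 mg/L as Cl₂.
Cl₂ equivalent: 1.875 mg/L × 1,150,000 L = 2156 g.
Product at 61.5% available Cl: 2156 / 0.615 = 3506 g.

3.51 kg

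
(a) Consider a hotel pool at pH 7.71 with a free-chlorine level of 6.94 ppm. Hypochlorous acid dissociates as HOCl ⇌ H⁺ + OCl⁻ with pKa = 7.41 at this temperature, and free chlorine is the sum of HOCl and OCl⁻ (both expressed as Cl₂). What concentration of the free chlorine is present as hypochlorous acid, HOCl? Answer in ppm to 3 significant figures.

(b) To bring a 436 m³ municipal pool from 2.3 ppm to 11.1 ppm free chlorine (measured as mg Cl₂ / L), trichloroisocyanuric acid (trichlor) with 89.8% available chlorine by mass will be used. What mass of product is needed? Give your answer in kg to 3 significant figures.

(a) [OCl⁻]/[HOCl] = 10^(pH − pKa) = 10^(7.71 − 7.41) = 10^0.30 = 1.995.
(a) Fraction as HOCl = 1 / (1 + 1.995) = 0.3339.
(a) HOCl = 0.3339 × 6.94 ppm = 2.317 ppm.

(b) Volume: 436 m³ = 436,000 L.
(b) Chlorine deficit: 11.1 − 2.3 = 8.8 ppm = 8.8 mg/L as Cl₂.
(b) Cl₂ equivalent needed: 8.8 mg/L × 436,000 L = 3,837,000 mg = 3837 g.
(b) Product at 89.8% available chlorine: 3837 / 0.898 = 4273 g.

(a) 2.32 ppm; (b) 4.27 kg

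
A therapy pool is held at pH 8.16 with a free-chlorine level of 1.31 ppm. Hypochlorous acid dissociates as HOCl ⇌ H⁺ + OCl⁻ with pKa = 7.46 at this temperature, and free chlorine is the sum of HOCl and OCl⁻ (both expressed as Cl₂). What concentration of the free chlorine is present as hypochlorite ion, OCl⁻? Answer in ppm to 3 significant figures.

1.09 ppm

[OCl⁻]/[HOCl] = 10^(pH − pKa) = 10^(8.16 − 7.46) = 10^0.70 = 5.012.
Fraction as HOCl = 1 / (1 + 5.012) = 0.1663.
OCl⁻ = (1 − 0.1663) × 1.31 ppm = 1.092 ppm.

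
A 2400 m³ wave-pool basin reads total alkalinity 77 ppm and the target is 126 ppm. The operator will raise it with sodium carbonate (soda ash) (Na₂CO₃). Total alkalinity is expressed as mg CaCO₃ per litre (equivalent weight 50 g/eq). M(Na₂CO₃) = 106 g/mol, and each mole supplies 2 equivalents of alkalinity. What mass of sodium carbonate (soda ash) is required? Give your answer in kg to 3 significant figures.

Volume: 2400 m³ = 2,400,000 L.
Alkalinity to add: (126 − 77) = 49 mg/L as CaCO₃ × 2,400,000 L = 117,600 g as CaCO₃.
Equivalents: 117,600 g ÷ 50 g/eq = 2352 eq.
Each mole of Na₂CO₃ supplies 2 eq, so 2352 / 2 = 1176 mol.
Mass: 1176 mol × 106 g/mol = 124,700 g.

125 kg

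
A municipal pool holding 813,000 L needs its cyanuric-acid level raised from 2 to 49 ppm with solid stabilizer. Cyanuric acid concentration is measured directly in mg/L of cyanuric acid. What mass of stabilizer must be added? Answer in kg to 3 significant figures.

38.2 kg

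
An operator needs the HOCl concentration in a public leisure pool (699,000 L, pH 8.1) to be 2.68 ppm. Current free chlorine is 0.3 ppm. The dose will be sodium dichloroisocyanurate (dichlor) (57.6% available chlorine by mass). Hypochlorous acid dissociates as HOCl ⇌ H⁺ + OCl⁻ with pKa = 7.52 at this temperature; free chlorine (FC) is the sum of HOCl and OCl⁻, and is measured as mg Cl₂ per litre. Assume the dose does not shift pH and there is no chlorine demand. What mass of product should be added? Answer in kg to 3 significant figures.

15.3 kg

[OCl⁻]/[HOCl] = 10^(pH − pKa) = 10^(8.1 − 7.52) = 3.802; fraction as HOCl = 1/(1 + 3.802) = 0.2083.
Free chlorine required for 2.68 ppm HOCl: 2.68 / 0.2083 = 12.87 ppm.
FC to add: 12.87 − 0.3 = 12.57 mg/L as Cl₂.
Cl₂ equivalent: 12.57 mg/L × 699,000 L = 8786 g.
Product at 57.6% available Cl: 8786 / 0.576 = 15,250 g.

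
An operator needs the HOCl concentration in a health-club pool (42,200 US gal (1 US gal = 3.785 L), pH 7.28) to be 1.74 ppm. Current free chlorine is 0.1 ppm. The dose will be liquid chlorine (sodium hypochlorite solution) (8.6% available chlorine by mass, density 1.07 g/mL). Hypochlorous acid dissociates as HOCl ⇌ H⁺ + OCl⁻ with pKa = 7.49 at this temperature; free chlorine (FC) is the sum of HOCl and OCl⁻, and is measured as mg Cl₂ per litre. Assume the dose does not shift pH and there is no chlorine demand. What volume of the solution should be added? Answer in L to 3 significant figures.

4.71 L

Volume: 42,200 US gal × 3.785 L/gal = 159,727 L.
[OCl⁻]/[HOCl] = 10^(pH − pKa) = 10^(7.28 − 7.49) = 0.6166; fraction as HOCl = 1/(1 + 0.6166) = 0.6186.
Free chlorine required for 1.74 ppm HOCl: 1.74 / 0.6186 = 2.813 ppm.
FC to add: 2.813 − 0.1 = 2.713 mg/L as Cl₂.
Cl₂ equivalent: 2.713 mg/L × 159,727 L = 433.3 g.
Product at 8.6% available Cl: 433.3 / 0.086 = 5039 g.
Volume: 5039 g ÷ 1.07 g/mL = 4709 mL.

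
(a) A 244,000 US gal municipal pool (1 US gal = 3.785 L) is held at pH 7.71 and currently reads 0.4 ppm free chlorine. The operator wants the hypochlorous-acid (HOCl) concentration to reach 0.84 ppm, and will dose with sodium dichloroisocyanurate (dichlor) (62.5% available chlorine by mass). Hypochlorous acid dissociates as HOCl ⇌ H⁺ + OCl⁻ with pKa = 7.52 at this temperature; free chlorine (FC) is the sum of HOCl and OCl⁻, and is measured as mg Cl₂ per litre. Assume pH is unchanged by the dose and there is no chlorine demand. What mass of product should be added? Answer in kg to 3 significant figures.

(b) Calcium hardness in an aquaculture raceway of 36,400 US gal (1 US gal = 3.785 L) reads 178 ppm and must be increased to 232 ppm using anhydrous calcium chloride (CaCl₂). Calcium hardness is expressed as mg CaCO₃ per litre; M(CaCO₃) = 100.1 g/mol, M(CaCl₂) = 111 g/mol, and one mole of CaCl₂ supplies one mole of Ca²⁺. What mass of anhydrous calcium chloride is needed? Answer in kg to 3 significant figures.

(a) 2.57 kg; (b) 8.25 kg

(a) Volume: 244,000 US gal × 3.785 L/gal = 923,540 L.
(a) [OCl⁻]/[HOCl] = 10^(pH − pKa) = 10^(7.71 − 7.52) = 1.549; fraction as HOCl = 1/(1 + 1.549) = 0.3923.
(a) Free chlorine required for 0.84 ppm HOCl: 0.84 / 0.3923 = 2.141 ppm.
(a) FC to add: 2.141 − 0.4 = 1.741 mg/L as Cl₂.
(a) Cl₂ equivalent: 1.741 mg/L × 923,540 L = 1608 g.
(a) Product at 62.5% available Cl: 1608 / 0.625 = 2573 g.

(b) Volume: 36,400 US gal × 3.785 L/gal = 137,774 L.
(b) Hardness to add: (232 − 178) = 54 mg/L as CaCO₃ × 137,774 L = 7440 g as CaCO₃.
(b) Moles of Ca²⁺ (1 mol Ca²⁺ ≡ 1 mol CaCO₃): 7440 / 100.1 g/mol = 74.32 mol.
(b) Mass of CaCl₂: 74.32 × 111 = 8250 g.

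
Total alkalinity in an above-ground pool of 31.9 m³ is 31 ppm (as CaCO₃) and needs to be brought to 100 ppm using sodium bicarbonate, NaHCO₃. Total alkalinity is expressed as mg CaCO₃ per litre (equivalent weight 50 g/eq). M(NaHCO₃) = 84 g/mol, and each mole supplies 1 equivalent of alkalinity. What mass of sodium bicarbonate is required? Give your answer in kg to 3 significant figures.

3.70 kg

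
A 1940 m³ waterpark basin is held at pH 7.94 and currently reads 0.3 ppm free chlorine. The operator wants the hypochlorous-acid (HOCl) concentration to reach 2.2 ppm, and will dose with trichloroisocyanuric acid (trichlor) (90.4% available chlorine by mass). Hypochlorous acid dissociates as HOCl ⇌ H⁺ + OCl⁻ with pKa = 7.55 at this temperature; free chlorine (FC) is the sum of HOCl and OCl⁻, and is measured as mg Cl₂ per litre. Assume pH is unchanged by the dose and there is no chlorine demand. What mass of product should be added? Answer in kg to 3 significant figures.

Volume: 1940 m³ = 1,940,000 L.
[OCl⁻]/[HOCl] = 10^(pH − pKa) = 10^(7.94 − 7.55) = 2.455; fraction as HOCl = 1/(1 + 2.455) = 0.2895.
Free chlorine required for 2.2 ppm HOCl: 2.2 / 0.2895 = 7.6 ppm.
FC to add: 7.6 − 0.3 = 7.3 mg/L as Cl₂.
Cl₂ equivalent: 7.3 mg/L × 1,940,000 L = 14,160 g.
Product at 90.4% available Cl: 14,160 / 0.904 = 15,670 g.

15.7 kg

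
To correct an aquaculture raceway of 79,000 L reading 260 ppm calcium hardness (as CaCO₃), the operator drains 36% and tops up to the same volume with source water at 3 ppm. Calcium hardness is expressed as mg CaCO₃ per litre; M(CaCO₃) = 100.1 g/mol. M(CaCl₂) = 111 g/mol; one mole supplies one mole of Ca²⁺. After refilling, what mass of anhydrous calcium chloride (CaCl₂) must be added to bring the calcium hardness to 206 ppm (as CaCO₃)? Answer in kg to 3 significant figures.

After draining 36% and refilling: 260 × 0.64 + 3 × 0.36 = 167.48 ppm.
Deficit to target: 206 − 167.48 = 38.52 mg/L.
As CaCO₃: 38.52 mg/L × 79,000 L = 3043 g; ÷ 100.1 = 30.4 mol Ca²⁺.
Mass: 30.4 × 111 = 3374 g.

3.37 kg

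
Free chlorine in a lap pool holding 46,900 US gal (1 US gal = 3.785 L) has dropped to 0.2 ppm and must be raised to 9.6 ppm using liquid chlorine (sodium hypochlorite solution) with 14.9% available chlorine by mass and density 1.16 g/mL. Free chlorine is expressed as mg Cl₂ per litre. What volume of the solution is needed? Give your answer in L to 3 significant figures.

Volume: 46,900 US gal × 3.785 L/gal = 177,516 L.
Chlorine deficit: 9.6 − 0.2 = 9.4 ppm = 9.4 mg/L as Cl₂.
Cl₂ equivalent needed: 9.4 mg/L × 177,516 L = 1,669,000 mg = 1669 g.
Product at 14.9% available chlorine: 1669 / 0.149 = 11,200 g.
Volume at density 1.16 g/mL: 11,200 g ÷ 1.16 g/mL = 9654 mL.

9.65 L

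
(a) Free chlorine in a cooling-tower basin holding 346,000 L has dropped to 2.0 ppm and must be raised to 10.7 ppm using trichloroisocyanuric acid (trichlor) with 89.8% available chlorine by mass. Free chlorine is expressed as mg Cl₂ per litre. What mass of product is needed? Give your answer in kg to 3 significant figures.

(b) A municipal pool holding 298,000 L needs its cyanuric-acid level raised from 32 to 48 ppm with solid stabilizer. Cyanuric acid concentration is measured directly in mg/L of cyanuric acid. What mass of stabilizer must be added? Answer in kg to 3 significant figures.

(a) Chlorine deficit: 10.7 − 2.0 = 8.7 ppm = 8.7 mg/L as Cl₂.
(a) Cl₂ equivalent needed: 8.7 mg/L × 346,000 L = 3,010,000 mg = 3010 g.
(a) Product at 89.8% available chlorine: 3010 / 0.898 = 3352 g.

(b) CYA to add: (48 − 32) = 16 mg/L × 298,000 L = 4768 g cyanuric acid.

(a) 3.35 kg; (b) 4.77 kg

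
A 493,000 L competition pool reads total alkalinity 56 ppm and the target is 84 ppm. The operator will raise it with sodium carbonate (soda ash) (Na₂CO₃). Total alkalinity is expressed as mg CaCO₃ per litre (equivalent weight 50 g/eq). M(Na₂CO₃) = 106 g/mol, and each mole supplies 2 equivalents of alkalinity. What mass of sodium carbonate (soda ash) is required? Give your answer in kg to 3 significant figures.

14.6 kg

Alkalinity to add: (84 − 56) = 28 mg/L as CaCO₃ × 493,000 L = 13,800 g as CaCO₃.
Equivalents: 13,800 g ÷ 50 g/eq = 276.1 eq.
Each mole of Na₂CO₃ supplies 2 eq, so 276.1 / 2 = 138 mol.
Mass: 138 mol × 106 g/mol = 14,630 g.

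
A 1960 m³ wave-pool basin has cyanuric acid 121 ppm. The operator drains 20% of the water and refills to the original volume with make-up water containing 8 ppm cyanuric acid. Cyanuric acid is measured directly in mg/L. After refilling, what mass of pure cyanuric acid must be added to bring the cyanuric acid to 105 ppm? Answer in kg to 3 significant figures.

12.9 kg

Volume: 1960 m³ = 1,960,000 L.
After draining 20% and refilling: 121 × 0.80 + 8 × 0.20 = 98.4 ppm.
Deficit to target: 105 − 98.4 = 6.6 mg/L.
Mass: 6.6 mg/L × 1,960,000 L = 12,940 g cyanuric acid.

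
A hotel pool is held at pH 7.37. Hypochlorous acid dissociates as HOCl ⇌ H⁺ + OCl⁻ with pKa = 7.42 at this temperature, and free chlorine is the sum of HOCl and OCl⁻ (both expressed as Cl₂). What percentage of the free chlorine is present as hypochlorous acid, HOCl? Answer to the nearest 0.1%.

52.9%

[OCl⁻]/[HOCl] = 10^(pH − pKa) = 10^(7.37 − 7.42) = 10^-0.05 = 0.8913.
Fraction as HOCl = 1 / (1 + 0.8913) = 0.5288.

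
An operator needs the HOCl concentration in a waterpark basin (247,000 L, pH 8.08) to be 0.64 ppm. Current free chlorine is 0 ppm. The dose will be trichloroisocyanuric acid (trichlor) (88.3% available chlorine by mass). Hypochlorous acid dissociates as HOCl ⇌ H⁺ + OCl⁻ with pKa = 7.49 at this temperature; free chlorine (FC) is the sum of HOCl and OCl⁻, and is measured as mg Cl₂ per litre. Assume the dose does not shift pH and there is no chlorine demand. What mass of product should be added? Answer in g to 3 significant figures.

[OCl⁻]/[HOCl] = 10^(pH − pKa) = 10^(8.08 − 7.49) = 3.89; fraction as HOCl = 1/(1 + 3.89) = 0.2045.
Free chlorine required for 0.64 ppm HOCl: 0.64 / 0.2045 = 3.13 ppm.
FC to add: 3.13 − 0 = 3.13 mg/L as Cl₂.
Cl₂ equivalent: 3.13 mg/L × 247,000 L = 773.1 g.
Product at 88.3% available Cl: 773.1 / 0.883 = 875.5 g.

876 g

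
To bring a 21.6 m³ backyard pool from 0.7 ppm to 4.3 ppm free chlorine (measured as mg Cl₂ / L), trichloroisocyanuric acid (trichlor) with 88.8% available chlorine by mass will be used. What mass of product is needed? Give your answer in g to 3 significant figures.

Volume: 21.6 m³ = 21,600 L.
Chlorine deficit: 4.3 − 0.7 = 3.6 ppm = 3.6 mg/L as Cl₂.
Cl₂ equivalent needed: 3.6 mg/L × 21,600 L = 77,760 mg = 77.76 g.
Product at 88.8% available chlorine: 77.76 / 0.888 = 87.57 g.

87.6 g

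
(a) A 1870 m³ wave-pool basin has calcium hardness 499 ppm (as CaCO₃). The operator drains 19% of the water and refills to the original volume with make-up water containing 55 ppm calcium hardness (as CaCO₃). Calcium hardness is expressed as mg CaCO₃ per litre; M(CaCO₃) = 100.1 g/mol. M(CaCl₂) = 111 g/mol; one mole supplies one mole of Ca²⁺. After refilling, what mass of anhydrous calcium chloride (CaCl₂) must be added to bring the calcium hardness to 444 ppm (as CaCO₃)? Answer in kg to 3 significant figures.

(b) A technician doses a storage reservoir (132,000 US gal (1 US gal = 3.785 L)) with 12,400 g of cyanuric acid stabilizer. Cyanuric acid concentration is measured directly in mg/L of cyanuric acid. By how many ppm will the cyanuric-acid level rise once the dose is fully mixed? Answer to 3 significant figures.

(a) 60.9 kg; (b) 24.8 ppm

(a) Volume: 1870 m³ = 1,870,000 L.
(a) After draining 19% and refilling: 499 × 0.81 + 55 × 0.19 = 414.64 ppm.
(a) Deficit to target: 444 − 414.64 = 29.36 mg/L.
(a) As CaCO₃: 29.36 mg/L × 1,870,000 L = 54,900 g; ÷ 100.1 = 548.5 mol Ca²⁺.
(a) Mass: 548.5 × 111 = 60,880 g.

(b) Volume: 132,000 US gal × 3.785 L/gal = 499,620 L.
(b) Rise: 12,400 g / 499,620 L × 1000 = 24.82 mg/L.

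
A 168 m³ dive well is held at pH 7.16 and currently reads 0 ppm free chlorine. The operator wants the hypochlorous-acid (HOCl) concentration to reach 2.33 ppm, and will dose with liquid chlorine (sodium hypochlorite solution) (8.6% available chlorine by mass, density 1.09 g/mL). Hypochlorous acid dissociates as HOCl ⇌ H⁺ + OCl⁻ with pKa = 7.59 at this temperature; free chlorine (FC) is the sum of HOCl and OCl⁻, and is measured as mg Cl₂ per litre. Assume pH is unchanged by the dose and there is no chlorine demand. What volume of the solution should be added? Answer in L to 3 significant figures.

5.73 L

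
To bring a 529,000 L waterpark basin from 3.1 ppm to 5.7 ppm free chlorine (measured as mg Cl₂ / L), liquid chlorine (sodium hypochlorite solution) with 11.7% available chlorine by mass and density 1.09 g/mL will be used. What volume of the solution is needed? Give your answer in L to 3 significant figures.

10.8 L

Chlorine deficit: 5.7 − 3.1 = 2.6 ppm = 2.6 mg/L as Cl₂.
Cl₂ equivalent needed: 2.6 mg/L × 529,000 L = 1,375,000 mg = 1375 g.
Product at 11.7% available chlorine: 1375 / 0.117 = 11,760 g.
Volume at density 1.09 g/mL: 11,760 g ÷ 1.09 g/mL = 10,780 mL.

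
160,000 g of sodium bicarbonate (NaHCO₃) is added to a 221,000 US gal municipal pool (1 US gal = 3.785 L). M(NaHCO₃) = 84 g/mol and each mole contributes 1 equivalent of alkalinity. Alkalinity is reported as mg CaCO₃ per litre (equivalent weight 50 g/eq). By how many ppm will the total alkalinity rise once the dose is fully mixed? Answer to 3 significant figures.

114 ppm

Volume: 221,000 US gal × 3.785 L/gal = 836,485 L.
Moles of NaHCO₃: 160,000 g ÷ 84 g/mol = 1905 mol → 1905 eq of alkalinity.
As CaCO₃: 1905 eq × 50 g/eq = 95,240 g.
Rise: 95,240 g / 836,485 L × 1000 = 113.9 mg/L.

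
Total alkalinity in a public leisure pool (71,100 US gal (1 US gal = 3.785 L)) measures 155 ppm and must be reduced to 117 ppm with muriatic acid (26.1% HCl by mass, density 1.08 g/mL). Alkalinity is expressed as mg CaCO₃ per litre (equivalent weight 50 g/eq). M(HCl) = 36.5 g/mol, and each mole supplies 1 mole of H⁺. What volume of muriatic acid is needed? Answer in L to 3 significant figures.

Volume: 71,100 US gal × 3.785 L/gal = 269,114 L.
Alkalinity to neutralize: (155 − 117) = 38 mg/L as CaCO₃ × 269,114 L = 10,230 g as CaCO₃.
Equivalents of H⁺ required: 10,230 ÷ 50 g/eq = 204.5 eq = 204.5 mol HCl.
Mass of HCl: 204.5 × 36.5 = 7465 g.
Mass of 26.1% solution: 7465 / 0.261 = 28,600 g.
Volume: 28,600 g ÷ 1.08 g/mL = 26,480 mL.

26.5 L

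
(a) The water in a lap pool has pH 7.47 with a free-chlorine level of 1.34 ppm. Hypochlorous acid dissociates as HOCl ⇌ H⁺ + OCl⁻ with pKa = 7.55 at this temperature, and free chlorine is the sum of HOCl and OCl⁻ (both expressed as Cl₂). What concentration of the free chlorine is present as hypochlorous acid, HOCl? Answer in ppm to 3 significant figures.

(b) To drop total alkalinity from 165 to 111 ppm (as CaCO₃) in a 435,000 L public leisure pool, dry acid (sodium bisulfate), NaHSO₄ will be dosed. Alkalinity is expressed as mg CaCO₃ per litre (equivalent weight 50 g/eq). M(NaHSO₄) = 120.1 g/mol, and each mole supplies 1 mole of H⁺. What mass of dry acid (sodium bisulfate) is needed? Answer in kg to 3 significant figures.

(a) 0.732 ppm; (b) 56.4 kg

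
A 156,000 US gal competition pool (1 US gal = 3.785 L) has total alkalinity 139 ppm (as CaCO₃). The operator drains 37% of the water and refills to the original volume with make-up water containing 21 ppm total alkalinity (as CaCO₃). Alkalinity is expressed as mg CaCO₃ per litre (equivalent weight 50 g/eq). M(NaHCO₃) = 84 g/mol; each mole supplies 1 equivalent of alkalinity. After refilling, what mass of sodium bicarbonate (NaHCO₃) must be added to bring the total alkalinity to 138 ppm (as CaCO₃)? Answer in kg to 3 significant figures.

42.3 kg

Volume: 156,000 US gal × 3.785 L/gal = 590,460 L.
After draining 37% and refilling: 139 × 0.63 + 21 × 0.37 = 95.34 ppm.
Deficit to target: 138 − 95.34 = 42.66 mg/L.
As CaCO₃: 42.66 mg/L × 590,460 L = 25,190 g; ÷ 50 g/eq ÷ 1 = 503.8 mol NaHCO₃.
Mass: 503.8 × 84 = 42,320 g.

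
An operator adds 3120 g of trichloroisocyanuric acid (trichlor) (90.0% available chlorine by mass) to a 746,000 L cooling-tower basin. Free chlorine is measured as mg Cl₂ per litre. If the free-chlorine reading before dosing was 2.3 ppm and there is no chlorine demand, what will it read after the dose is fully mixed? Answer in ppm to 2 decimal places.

6.06 ppm

Available chlorine delivered: 3120 g × 0.9 = 2808 g as Cl₂.
Concentration rise: 2808 g / 746,000 L = 3.764 mg/L = 3.76 ppm.
Final FC: 2.3 + 3.76 = 6.06 ppm.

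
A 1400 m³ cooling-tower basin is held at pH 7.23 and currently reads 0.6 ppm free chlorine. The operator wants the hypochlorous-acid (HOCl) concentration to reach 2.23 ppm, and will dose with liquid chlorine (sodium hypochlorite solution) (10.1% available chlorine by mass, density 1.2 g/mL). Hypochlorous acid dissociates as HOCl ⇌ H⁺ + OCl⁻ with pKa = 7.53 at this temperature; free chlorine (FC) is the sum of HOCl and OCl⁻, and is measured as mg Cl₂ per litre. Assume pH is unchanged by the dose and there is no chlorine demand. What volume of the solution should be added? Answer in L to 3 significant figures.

31.7 L

Volume: 1400 m³ = 1,400,000 L.
[OCl⁻]/[HOCl] = 10^(pH − pKa) = 10^(7.23 − 7.53) = 0.5012; fraction as HOCl = 1/(1 + 0.5012) = 0.6661.
Free chlorine required for 2.23 ppm HOCl: 2.23 / 0.6661 = 3.348 ppm.
FC to add: 3.348 − 0.6 = 2.748 mg/L as Cl₂.
Cl₂ equivalent: 2.748 mg/L × 1,400,000 L = 3847 g.
Product at 10.1% available Cl: 3847 / 0.101 = 38,090 g.
Volume: 38,090 g ÷ 1.2 g/mL = 31,740 mL.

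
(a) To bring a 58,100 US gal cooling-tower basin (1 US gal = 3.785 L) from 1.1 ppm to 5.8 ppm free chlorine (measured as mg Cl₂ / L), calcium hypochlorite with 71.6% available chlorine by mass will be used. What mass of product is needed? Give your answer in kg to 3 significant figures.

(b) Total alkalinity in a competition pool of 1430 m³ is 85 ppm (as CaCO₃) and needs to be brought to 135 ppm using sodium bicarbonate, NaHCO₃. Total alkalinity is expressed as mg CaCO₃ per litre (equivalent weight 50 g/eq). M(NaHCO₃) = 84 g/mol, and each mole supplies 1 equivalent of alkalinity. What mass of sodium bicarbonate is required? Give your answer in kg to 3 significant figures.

(a) Volume: 58,100 US gal × 3.785 L/gal = 219,908 L.
(a) Chlorine deficit: 5.8 − 1.1 = 4.7 ppm = 4.7 mg/L as Cl₂.
(a) Cl₂ equivalent needed: 4.7 mg/L × 219,908 L = 1,034,000 mg = 1034 g.
(a) Product at 71.6% available chlorine: 1034 / 0.716 = 1444 g.

(b) Volume: 1430 m³ = 1,430,000 L.
(b) Alkalinity to add: (135 − 85) = 50 mg/L as CaCO₃ × 1,430,000 L = 71,500 g as CaCO₃.
(b) Equivalents: 71,500 g ÷ 50 g/eq = 1430 eq.
(b) NaHCO₃ supplies 1 eq per mole → 1430 mol.
(b) Mass: 1430 mol × 84 g/mol = 120,100 g.

(a) 1.44 kg; (b) 120 kg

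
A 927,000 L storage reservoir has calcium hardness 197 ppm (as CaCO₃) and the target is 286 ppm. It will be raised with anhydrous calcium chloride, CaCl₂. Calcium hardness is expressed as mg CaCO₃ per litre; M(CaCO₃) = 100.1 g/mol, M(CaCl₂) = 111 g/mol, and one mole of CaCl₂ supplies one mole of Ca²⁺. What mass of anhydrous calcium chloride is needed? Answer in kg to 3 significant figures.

Hardness to add: (286 − 197) = 89 mg/L as CaCO₃ × 927,000 L = 82,500 g as CaCO₃.
Moles of Ca²⁺ (1 mol Ca²⁺ ≡ 1 mol CaCO₃): 82,500 / 100.1 g/mol = 824.2 mol.
Mass of CaCl₂: 824.2 × 111 = 91,490 g.

91.5 kg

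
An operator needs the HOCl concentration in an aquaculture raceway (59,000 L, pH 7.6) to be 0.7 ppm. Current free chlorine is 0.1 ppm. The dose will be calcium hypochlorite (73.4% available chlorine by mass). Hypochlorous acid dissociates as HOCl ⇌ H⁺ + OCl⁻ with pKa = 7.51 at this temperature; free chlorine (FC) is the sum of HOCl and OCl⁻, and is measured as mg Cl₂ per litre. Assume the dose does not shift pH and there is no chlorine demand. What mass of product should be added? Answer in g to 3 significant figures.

[OCl⁻]/[HOCl] = 10^(pH − pKa) = 10^(7.6 − 7.51) = 1.23; fraction as HOCl = 1/(1 + 1.23) = 0.4484.
Free chlorine required for 0.7 ppm HOCl: 0.7 / 0.4484 = 1.561 ppm.
FC to add: 1.561 − 0.1 = 1.461 mg/L as Cl₂.
Cl₂ equivalent: 1.461 mg/L × 59,000 L = 86.21 g.
Product at 73.4% available Cl: 86.21 / 0.734 = 117.5 g.

117 g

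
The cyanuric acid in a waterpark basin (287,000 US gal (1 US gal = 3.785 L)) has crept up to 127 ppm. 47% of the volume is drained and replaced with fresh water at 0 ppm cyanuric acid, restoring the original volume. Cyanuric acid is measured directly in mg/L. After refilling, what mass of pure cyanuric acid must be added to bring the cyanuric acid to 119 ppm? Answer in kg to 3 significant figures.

56.2 kg

Volume: 287,000 US gal × 3.785 L/gal = 1,086,295 L.
After draining 47% and refilling: 127 × 0.53 + 0 × 0.47 = 67.31 ppm.
Deficit to target: 119 − 67.31 = 51.69 mg/L.
Mass: 51.69 mg/L × 1,086,295 L = 56,150 g cyanuric acid.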